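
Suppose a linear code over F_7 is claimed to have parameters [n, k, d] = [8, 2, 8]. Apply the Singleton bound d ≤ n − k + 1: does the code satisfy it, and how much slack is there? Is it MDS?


Singleton RHS = n − k + 1 = 7, slack = -1, bound violated (no such code; not MDS).

Singleton bound: d ≤ n − k + 1.
Here n = 8, k = 2, so n − k + 1 = 7.
Given d = 8, check d ≤ 7: NO.
Slack = (n − k + 1) − d = -1.
The slack is negative: d = 8 exceeds n − k + 1 = 7 by 1, so the Singleton bound is violated and no linear [8, 2, 8]_7 code can exist. In particular it is not MDS (MDS requires d = n − k + 1 exactly).
Description: the claimed parameters are [8, 2, 8]_7; such a code would be impossible (violates the Singleton bound).


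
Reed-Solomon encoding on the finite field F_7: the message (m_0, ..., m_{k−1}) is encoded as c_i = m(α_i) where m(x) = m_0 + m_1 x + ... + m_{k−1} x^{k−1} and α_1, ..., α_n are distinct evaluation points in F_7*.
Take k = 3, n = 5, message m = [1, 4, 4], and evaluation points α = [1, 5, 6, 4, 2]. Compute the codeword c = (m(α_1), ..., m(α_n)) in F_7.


c = [2, 2, 1, 4, 4]

Message polynomial: m(x) = 1 + 4·x + 4·x^2 (mod 7).
For each evaluation point α_i, compute m(α_i) mod 7:
  α_1 = 1: Horner steps 4 → 1 → 2, so m(1) = 2.
  α_2 = 5: Horner steps 4 → 3 → 2, so m(5) = 2.
  α_3 = 6: Horner steps 4 → 0 → 1, so m(6) = 1.
  α_4 = 4: Horner steps 4 → 6 → 4, so m(4) = 4.
  α_5 = 2: Horner steps 4 → 5 → 4, so m(2) = 4.
Codeword c = [2, 2, 1, 4, 4] ∈ F_7^5.


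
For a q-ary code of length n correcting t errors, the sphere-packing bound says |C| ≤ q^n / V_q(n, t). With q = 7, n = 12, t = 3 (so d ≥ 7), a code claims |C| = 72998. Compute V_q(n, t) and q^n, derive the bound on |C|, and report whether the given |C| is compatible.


V_q(n, t) = 49969, q^n = 13841287201, Hamming bound = 276997, |C| = 72998 ≤ bound (satisfied).

Step 1: Compute V_q(n, t) = Σ_{j=0}^3 C(n, j) (q−1)^j.
  j = 0: C(12,0)·(6)^0 = 1·1 = 1.
  j = 1: C(12,1)·(6)^1 = 12·6 = 72.
  j = 2: C(12,2)·(6)^2 = 66·36 = 2376.
  j = 3: C(12,3)·(6)^3 = 220·216 = 47520.
  V_q(n, t) = 1 + 72 + 2376 + 47520 = 49969.
Step 2: q^n = 7^12 = 13841287201.
Step 3: Hamming bound ⌊q^n / V_q(n,t)⌋ = ⌊13841287201/49969⌋ = 276997.
Step 4: Compare |C| = 72998 to 276997: satisfied.
The claimed |C| lies below the Hamming bound.


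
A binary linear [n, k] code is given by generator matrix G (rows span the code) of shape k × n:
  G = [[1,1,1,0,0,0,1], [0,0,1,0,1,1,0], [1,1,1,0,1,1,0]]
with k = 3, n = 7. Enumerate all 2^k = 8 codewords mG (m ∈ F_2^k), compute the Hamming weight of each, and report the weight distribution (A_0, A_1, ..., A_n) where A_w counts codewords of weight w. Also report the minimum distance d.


Weight distribution: A_0 = 1, A_2 = 2, A_3 = 2, A_4 = 1, A_5 = 2. Minimum distance d = 2.

Enumerate all 2^3 = 8 messages m ∈ F_2^3.
For each, compute codeword c = mG in F_2^7, then tally its weight.
  m = 000 → c = 0000000, weight = 0.
  m = 100 → c = 1110001, weight = 4.
  m = 010 → c = 0010110, weight = 3.
  m = 110 → c = 1100111, weight = 5.
  m = 001 → c = 1110110, weight = 5.
  m = 101 → c = 0000111, weight = 3.
  m = 011 → c = 1100000, weight = 2.
  m = 111 → c = 0010001, weight = 2.
Tally weights:
  weight 0: 1 codewords.
  weight 2: 2 codewords.
  weight 3: 2 codewords.
  weight 4: 1 codewords.
  weight 5: 2 codewords.
Minimum distance d = smallest w > 0 with A_w > 0 = 2.
Sanity: Σ A_w = 8 = 2^3 = 8 ✓.


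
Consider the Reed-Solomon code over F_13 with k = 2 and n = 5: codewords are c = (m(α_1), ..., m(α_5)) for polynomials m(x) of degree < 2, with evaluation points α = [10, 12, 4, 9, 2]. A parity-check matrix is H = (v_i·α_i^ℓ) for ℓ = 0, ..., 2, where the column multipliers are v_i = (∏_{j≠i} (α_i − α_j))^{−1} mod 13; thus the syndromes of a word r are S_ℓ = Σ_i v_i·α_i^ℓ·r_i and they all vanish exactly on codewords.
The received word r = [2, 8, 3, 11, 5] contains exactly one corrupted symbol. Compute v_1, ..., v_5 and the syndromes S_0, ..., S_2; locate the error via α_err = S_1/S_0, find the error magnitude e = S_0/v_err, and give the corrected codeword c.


S = (12, 3, 4), error at position 1, error magnitude e = 5, c = [10, 8, 3, 11, 5].

Step 1: column multipliers v_i = (∏_{j≠i}(α_i − α_j))^{−1} mod 13.
  i = 1 (α = 10): (10−12)(10−4)(10−9)(10−2) = (−2)·6·1·8 = −96 ≡ 8, so v_1 = 8^{−1} = 5 (mod 13).
  i = 2 (α = 12): (12−10)(12−4)(12−9)(12−2) = 2·8·3·10 = 480 ≡ 12, so v_2 = 12^{−1} = 12 (mod 13).
  i = 3 (α = 4): (4−10)(4−12)(4−9)(4−2) = (−6)·(−8)·(−5)·2 = −480 ≡ 1, so v_3 = 1^{−1} = 1 (mod 13).
  i = 4 (α = 9): (9−10)(9−12)(9−4)(9−2) = (−1)·(−3)·5·7 = 105 ≡ 1, so v_4 = 1^{−1} = 1 (mod 13).
  i = 5 (α = 2): (2−10)(2−12)(2−4)(2−9) = (−8)·(−10)·(−2)·(−7) = 1120 ≡ 2, so v_5 = 2^{−1} = 7 (mod 13).
  v = [5, 12, 1, 1, 7].
Step 2: syndromes of r = [2, 8, 3, 11, 5] (all sums mod 13).
  S_0 = Σ v_i r_i = 5·2 + 12·8 + 1·3 + 1·11 + 7·5 = 155 ≡ 12.
  S_1 = Σ v_i α_i r_i = 5·10·2 + 12·12·8 + 1·4·3 + 1·9·11 + 7·2·5 = 1433 ≡ 3.
  α_i^2 mod 13 = [9, 1, 3, 3, 4].
  S_2 = Σ v_i α_i^2 r_i = 5·9·2 + 12·1·8 + 1·3·3 + 1·3·11 + 7·4·5 = 368 ≡ 4.
  S = (12, 3, 4) ≠ 0, so r is not a codeword (an error is present).
Step 3: locate the error. For a single error e at position i, S_ℓ = v_i·e·α_i^ℓ, so α_err = S_1/S_0.
  S_0^{−1} = 12^{−1} = 12 (mod 13), so α_err = 3·12 = 36 ≡ 10 = α_1. Error position i = 1.
  Consistency check: S_2/S_1 = 4·9 = 36 ≡ 10 = α_err ✓ (single-error assumption holds).
Step 4: error magnitude e = S_0/v_1 = S_0·∏_{j≠1}(α_1 − α_j) = 12·8 = 96 ≡ 5 (mod 13).
Step 5: correct position 1: c_1 = r_1 − e = 2 − 5 ≡ 10 (mod 13). Hence c = [10, 8, 3, 11, 5].
  Check: interpolating c through the α_i gives m(x) = 7 + 12·x (degree < 2) with m(α_i) = c_i for every i, so c is indeed a codeword.


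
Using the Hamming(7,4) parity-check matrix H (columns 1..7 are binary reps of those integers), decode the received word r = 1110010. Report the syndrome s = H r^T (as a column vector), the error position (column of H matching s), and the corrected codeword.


s = (1, 1, 0)^T, error position = 6, corrected codeword c = 1110000

Compute s = H r^T mod 2 one row at a time:
  s_1 = 0 + 0 + 1 + 0 = 1 ≡ 1 (mod 2).
  s_2 = 1 + 1 + 1 + 0 = 3 ≡ 1 (mod 2).
  s_3 = 1 + 1 + 0 + 0 = 2 ≡ 0 (mod 2).
s = (1, 1, 0)^T — this equals column 6 of H (binary 110), so error is at position 6.
Correct: flip bit 6 of r = 1110010 to get c = 1110000.


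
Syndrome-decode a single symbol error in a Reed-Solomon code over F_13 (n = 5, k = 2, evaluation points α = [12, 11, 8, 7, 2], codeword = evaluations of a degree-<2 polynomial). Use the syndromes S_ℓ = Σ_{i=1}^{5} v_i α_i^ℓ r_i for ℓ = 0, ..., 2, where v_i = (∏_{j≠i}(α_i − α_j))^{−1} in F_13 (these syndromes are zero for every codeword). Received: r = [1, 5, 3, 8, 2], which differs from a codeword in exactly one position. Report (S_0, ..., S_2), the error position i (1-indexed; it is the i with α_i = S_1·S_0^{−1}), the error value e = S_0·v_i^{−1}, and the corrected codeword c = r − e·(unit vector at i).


S = (11, 10, 2), error at position 3, error magnitude e = 12, c = [1, 5, 4, 8, 2].

Step 1: column multipliers v_i = (∏_{j≠i}(α_i − α_j))^{−1} mod 13.
  i = 1 (α = 12): (12−11)(12−8)(12−7)(12−2) = 1·4·5·10 = 200 ≡ 5, so v_1 = 5^{−1} = 8 (mod 13).
  i = 2 (α = 11): (11−12)(11−8)(11−7)(11−2) = (−1)·3·4·9 = −108 ≡ 9, so v_2 = 9^{−1} = 3 (mod 13).
  i = 3 (α = 8): (8−12)(8−11)(8−7)(8−2) = (−4)·(−3)·1·6 = 72 ≡ 7, so v_3 = 7^{−1} = 2 (mod 13).
  i = 4 (α = 7): (7−12)(7−11)(7−8)(7−2) = (−5)·(−4)·(−1)·5 = −100 ≡ 4, so v_4 = 4^{−1} = 10 (mod 13).
  i = 5 (α = 2): (2−12)(2−11)(2−8)(2−7) = (−10)·(−9)·(−6)·(−5) = 2700 ≡ 9, so v_5 = 9^{−1} = 3 (mod 13).
  v = [8, 3, 2, 10, 3].
Step 2: syndromes of r = [1, 5, 3, 8, 2] (all sums mod 13).
  S_0 = Σ v_i r_i = 8·1 + 3·5 + 2·3 + 10·8 + 3·2 = 115 ≡ 11.
  S_1 = Σ v_i α_i r_i = 8·12·1 + 3·11·5 + 2·8·3 + 10·7·8 + 3·2·2 = 881 ≡ 10.
  α_i^2 mod 13 = [1, 4, 12, 10, 4].
  S_2 = Σ v_i α_i^2 r_i = 8·1·1 + 3·4·5 + 2·12·3 + 10·10·8 + 3·4·2 = 964 ≡ 2.
  S = (11, 10, 2) ≠ 0, so r is not a codeword (an error is present).
Step 3: locate the error. For a single error e at position i, S_ℓ = v_i·e·α_i^ℓ, so α_err = S_1/S_0.
  S_0^{−1} = 11^{−1} = 6 (mod 13), so α_err = 10·6 = 60 ≡ 8 = α_3. Error position i = 3.
  Consistency check: S_2/S_1 = 2·4 = 8 ≡ 8 = α_err ✓ (single-error assumption holds).
Step 4: error magnitude e = S_0/v_3 = S_0·∏_{j≠3}(α_3 − α_j) = 11·7 = 77 ≡ 12 (mod 13).
Step 5: correct position 3: c_3 = r_3 − e = 3 − 12 ≡ 4 (mod 13). Hence c = [1, 5, 4, 8, 2].
  Check: interpolating c through the α_i gives m(x) = 10 + 9·x (degree < 2) with m(α_i) = c_i for every i, so c is indeed a codeword.


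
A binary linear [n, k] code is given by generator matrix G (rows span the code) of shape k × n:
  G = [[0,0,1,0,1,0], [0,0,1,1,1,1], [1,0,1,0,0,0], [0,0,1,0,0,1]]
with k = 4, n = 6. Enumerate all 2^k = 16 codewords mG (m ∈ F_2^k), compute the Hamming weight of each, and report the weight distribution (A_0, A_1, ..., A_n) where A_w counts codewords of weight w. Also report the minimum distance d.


Weight distribution: A_0 = 1, A_2 = 10, A_4 = 5. Minimum distance d = 2.

Enumerate all 2^4 = 16 messages m ∈ F_2^4.
For each, compute codeword c = mG in F_2^6, then tally its weight.
  m = 0000 → c = 000000, weight = 0.
  m = 1000 → c = 001010, weight = 2.
  m = 0100 → c = 001111, weight = 4.
  m = 1100 → c = 000101, weight = 2.
  m = 0010 → c = 101000, weight = 2.
  m = 1010 → c = 100010, weight = 2.
  m = 0110 → c = 100111, weight = 4.
  m = 1110 → c = 101101, weight = 4.
  m = 0001 → c = 001001, weight = 2.
  m = 1001 → c = 000011, weight = 2.
  m = 0101 → c = 000110, weight = 2.
  m = 1101 → c = 001100, weight = 2.
  m = 0011 → c = 100001, weight = 2.
  m = 1011 → c = 101011, weight = 4.
  m = 0111 → c = 101110, weight = 4.
  m = 1111 → c = 100100, weight = 2.
Tally weights:
  weight 0: 1 codewords.
  weight 2: 10 codewords.
  weight 4: 5 codewords.
Minimum distance d = smallest w > 0 with A_w > 0 = 2.
Sanity: Σ A_w = 16 = 2^4 = 16 ✓.


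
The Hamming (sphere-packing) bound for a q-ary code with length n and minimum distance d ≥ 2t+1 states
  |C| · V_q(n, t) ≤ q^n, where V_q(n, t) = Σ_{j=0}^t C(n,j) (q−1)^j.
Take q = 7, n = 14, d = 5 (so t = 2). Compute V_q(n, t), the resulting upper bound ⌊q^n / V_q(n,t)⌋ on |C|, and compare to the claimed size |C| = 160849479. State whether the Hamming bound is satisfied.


V_q(n, t) = 3361, q^n = 678223072849, Hamming bound = 201792047, |C| = 160849479 ≤ bound (satisfied).

Step 1: Compute V_q(n, t) = Σ_{j=0}^2 C(n, j) (q−1)^j.
  j = 0: C(14,0)·(6)^0 = 1·1 = 1.
  j = 1: C(14,1)·(6)^1 = 14·6 = 84.
  j = 2: C(14,2)·(6)^2 = 91·36 = 3276.
  V_q(n, t) = 1 + 84 + 3276 = 3361.
Step 2: q^n = 7^14 = 678223072849.
Step 3: Hamming bound ⌊q^n / V_q(n,t)⌋ = ⌊678223072849/3361⌋ = 201792047.
Step 4: Compare |C| = 160849479 to 201792047: satisfied.
The claimed |C| lies below the Hamming bound.


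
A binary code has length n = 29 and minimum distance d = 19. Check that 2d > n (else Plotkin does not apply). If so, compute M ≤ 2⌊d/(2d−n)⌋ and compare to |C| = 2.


Plotkin bound M ≤ 4; given |C| = 2 ≤ bound (satisfied).

Check applicability: 2d = 38, n = 29.
2d − n = 9 > 0, so Plotkin applies.
Compute d/(2d−n) = 19/9 ≈ 2.1111.
⌊d/(2d−n)⌋ = 2.
Plotkin bound: M ≤ 2·2 = 4.
Given |C| = 2, check: satisfied.
This |C| is below the Plotkin bound.


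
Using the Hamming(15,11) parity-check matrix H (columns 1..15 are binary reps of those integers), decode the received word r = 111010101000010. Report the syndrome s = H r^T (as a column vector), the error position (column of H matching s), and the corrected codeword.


s = (0, 1, 0, 1)^T, error position = 5, corrected codeword c = 111000101000010

Compute s = H r^T mod 2 one row at a time:
  s_1 = 0 + 1 + 0 + 0 + 0 + 0 + 1 + 0 = 2 ≡ 0 (mod 2).
  s_2 = 0 + 1 + 0 + 1 + 0 + 0 + 1 + 0 = 3 ≡ 1 (mod 2).
  s_3 = 1 + 1 + 0 + 1 + 0 + 0 + 1 + 0 = 4 ≡ 0 (mod 2).
  s_4 = 1 + 1 + 1 + 1 + 1 + 0 + 0 + 0 = 5 ≡ 1 (mod 2).
s = (0, 1, 0, 1)^T — this equals column 5 of H (binary 0101), so error is at position 5.
Correct: flip bit 5 of r = 111010101000010 to get c = 111000101000010.


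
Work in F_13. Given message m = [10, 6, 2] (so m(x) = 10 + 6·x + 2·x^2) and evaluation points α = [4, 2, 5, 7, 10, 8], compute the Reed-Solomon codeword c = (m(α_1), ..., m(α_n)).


c = [1, 4, 12, 7, 10, 4]

Message polynomial: m(x) = 10 + 6·x + 2·x^2 (mod 13).
For each evaluation point α_i, compute m(α_i) mod 13:
  α_1 = 4: Horner steps 2 → 1 → 1, so m(4) = 1.
  α_2 = 2: Horner steps 2 → 10 → 4, so m(2) = 4.
  α_3 = 5: Horner steps 2 → 3 → 12, so m(5) = 12.
  α_4 = 7: Horner steps 2 → 7 → 7, so m(7) = 7.
  α_5 = 10: Horner steps 2 → 0 → 10, so m(10) = 10.
  α_6 = 8: Horner steps 2 → 9 → 4, so m(8) = 4.
Codeword c = [1, 4, 12, 7, 10, 4] ∈ F_13^6.


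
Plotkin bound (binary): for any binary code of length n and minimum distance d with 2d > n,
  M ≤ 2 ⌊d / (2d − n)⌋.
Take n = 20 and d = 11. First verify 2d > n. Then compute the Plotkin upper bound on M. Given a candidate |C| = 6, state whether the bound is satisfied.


Plotkin bound M ≤ 10; given |C| = 6 ≤ bound (satisfied).

Check applicability: 2d = 22, n = 20.
2d − n = 2 > 0, so Plotkin applies.
Compute d/(2d−n) = 11/2 ≈ 5.5000.
⌊d/(2d−n)⌋ = 5.
Plotkin bound: M ≤ 2·5 = 10.
Given |C| = 6, check: satisfied.
This |C| is below the Plotkin bound.


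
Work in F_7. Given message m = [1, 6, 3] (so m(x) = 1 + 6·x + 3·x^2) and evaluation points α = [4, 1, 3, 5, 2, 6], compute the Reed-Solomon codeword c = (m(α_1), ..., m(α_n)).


c = [3, 3, 4, 1, 4, 5]

Message polynomial: m(x) = 1 + 6·x + 3·x^2 (mod 7).
For each evaluation point α_i, compute m(α_i) mod 7:
  α_1 = 4: Horner steps 3 → 4 → 3, so m(4) = 3.
  α_2 = 1: Horner steps 3 → 2 → 3, so m(1) = 3.
  α_3 = 3: Horner steps 3 → 1 → 4, so m(3) = 4.
  α_4 = 5: Horner steps 3 → 0 → 1, so m(5) = 1.
  α_5 = 2: Horner steps 3 → 5 → 4, so m(2) = 4.
  α_6 = 6: Horner steps 3 → 3 → 5, so m(6) = 5.
Codeword c = [3, 3, 4, 1, 4, 5] ∈ F_7^6.


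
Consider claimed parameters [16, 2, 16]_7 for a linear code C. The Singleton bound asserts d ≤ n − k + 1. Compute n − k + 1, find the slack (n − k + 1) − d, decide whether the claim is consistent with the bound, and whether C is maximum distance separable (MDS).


Singleton RHS = n − k + 1 = 15, slack = -1, bound violated (no such code; not MDS).

Singleton bound: d ≤ n − k + 1.
Here n = 16, k = 2, so n − k + 1 = 15.
Given d = 16, check d ≤ 15: NO.
Slack = (n − k + 1) − d = -1.
The slack is negative: d = 16 exceeds n − k + 1 = 15 by 1, so the Singleton bound is violated and no linear [16, 2, 16]_7 code can exist. In particular it is not MDS (MDS requires d = n − k + 1 exactly).
Description: the claimed parameters are [16, 2, 16]_7; such a code would be impossible (violates the Singleton bound).


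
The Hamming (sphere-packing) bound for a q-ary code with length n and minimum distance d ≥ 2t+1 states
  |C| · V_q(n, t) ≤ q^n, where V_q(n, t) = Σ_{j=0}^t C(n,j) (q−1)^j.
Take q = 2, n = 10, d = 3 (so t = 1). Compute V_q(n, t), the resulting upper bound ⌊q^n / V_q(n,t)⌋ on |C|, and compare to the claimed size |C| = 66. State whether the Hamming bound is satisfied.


V_q(n, t) = 11, q^n = 1024, Hamming bound = 93, |C| = 66 ≤ bound (satisfied).

Step 1: Compute V_q(n, t) = Σ_{j=0}^1 C(n, j) (q−1)^j.
  j = 0: C(10,0)·(1)^0 = 1·1 = 1.
  j = 1: C(10,1)·(1)^1 = 10·1 = 10.
  V_q(n, t) = 1 + 10 = 11.
Step 2: q^n = 2^10 = 1024.
Step 3: Hamming bound ⌊q^n / V_q(n,t)⌋ = ⌊1024/11⌋ = 93.
Step 4: Compare |C| = 66 to 93: satisfied.
The claimed |C| lies below the Hamming bound.


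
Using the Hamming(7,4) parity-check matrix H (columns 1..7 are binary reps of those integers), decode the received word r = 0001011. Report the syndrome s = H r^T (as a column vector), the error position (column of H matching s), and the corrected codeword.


s = (1, 0, 1)^T, error position = 5, corrected codeword c = 0001111

Compute s = H r^T mod 2 one row at a time:
  s_1 = 1 + 0 + 1 + 1 = 3 ≡ 1 (mod 2).
  s_2 = 0 + 0 + 1 + 1 = 2 ≡ 0 (mod 2).
  s_3 = 0 + 0 + 0 + 1 = 1 ≡ 1 (mod 2).
s = (1, 0, 1)^T — this equals column 5 of H (binary 101), so error is at position 5.
Correct: flip bit 5 of r = 0001011 to get c = 0001111.


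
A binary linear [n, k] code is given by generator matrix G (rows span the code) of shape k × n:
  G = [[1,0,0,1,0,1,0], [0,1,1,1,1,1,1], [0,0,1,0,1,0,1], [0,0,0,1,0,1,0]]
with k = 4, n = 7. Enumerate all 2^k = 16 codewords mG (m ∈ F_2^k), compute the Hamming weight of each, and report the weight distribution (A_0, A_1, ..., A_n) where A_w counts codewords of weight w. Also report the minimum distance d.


Weight distribution: A_0 = 1, A_1 = 2, A_2 = 2, A_3 = 3, A_4 = 3, A_5 = 2, A_6 = 2, A_7 = 1. Minimum distance d = 1.

Enumerate all 2^4 = 16 messages m ∈ F_2^4.
For each, compute codeword c = mG in F_2^7, then tally its weight.
  m = 0000 → c = 0000000, weight = 0.
  m = 1000 → c = 1001010, weight = 3.
  m = 0100 → c = 0111111, weight = 6.
  m = 1100 → c = 1110101, weight = 5.
  m = 0010 → c = 0010101, weight = 3.
  m = 1010 → c = 1011111, weight = 6.
  m = 0110 → c = 0101010, weight = 3.
  m = 1110 → c = 1100000, weight = 2.
  m = 0001 → c = 0001010, weight = 2.
  m = 1001 → c = 1000000, weight = 1.
  m = 0101 → c = 0110101, weight = 4.
  m = 1101 → c = 1111111, weight = 7.
  m = 0011 → c = 0011111, weight = 5.
  m = 1011 → c = 1010101, weight = 4.
  m = 0111 → c = 0100000, weight = 1.
  m = 1111 → c = 1101010, weight = 4.
Tally weights:
  weight 0: 1 codewords.
  weight 1: 2 codewords.
  weight 2: 2 codewords.
  weight 3: 3 codewords.
  weight 4: 3 codewords.
  weight 5: 2 codewords.
  weight 6: 2 codewords.
  weight 7: 1 codewords.
Minimum distance d = smallest w > 0 with A_w > 0 = 1.
Sanity: Σ A_w = 16 = 2^4 = 16 ✓.


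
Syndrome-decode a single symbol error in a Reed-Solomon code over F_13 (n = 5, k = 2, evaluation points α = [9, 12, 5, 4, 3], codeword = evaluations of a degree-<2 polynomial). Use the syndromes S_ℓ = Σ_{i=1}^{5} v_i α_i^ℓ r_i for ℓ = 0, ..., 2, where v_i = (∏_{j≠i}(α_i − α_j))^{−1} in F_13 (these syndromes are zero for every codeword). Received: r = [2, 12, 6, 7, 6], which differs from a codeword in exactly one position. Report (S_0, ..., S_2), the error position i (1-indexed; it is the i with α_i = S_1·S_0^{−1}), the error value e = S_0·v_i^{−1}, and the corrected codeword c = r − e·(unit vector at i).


S = (6, 5, 2), error at position 5, error magnitude e = 11, c = [2, 12, 6, 7, 8].

Step 1: column multipliers v_i = (∏_{j≠i}(α_i − α_j))^{−1} mod 13.
  i = 1 (α = 9): (9−12)(9−5)(9−4)(9−3) = (−3)·4·5·6 = −360 ≡ 4, so v_1 = 4^{−1} = 10 (mod 13).
  i = 2 (α = 12): (12−9)(12−5)(12−4)(12−3) = 3·7·8·9 = 1512 ≡ 4, so v_2 = 4^{−1} = 10 (mod 13).
  i = 3 (α = 5): (5−9)(5−12)(5−4)(5−3) = (−4)·(−7)·1·2 = 56 ≡ 4, so v_3 = 4^{−1} = 10 (mod 13).
  i = 4 (α = 4): (4−9)(4−12)(4−5)(4−3) = (−5)·(−8)·(−1)·1 = −40 ≡ 12, so v_4 = 12^{−1} = 12 (mod 13).
  i = 5 (α = 3): (3−9)(3−12)(3−5)(3−4) = (−6)·(−9)·(−2)·(−1) = 108 ≡ 4, so v_5 = 4^{−1} = 10 (mod 13).
  v = [10, 10, 10, 12, 10].
Step 2: syndromes of r = [2, 12, 6, 7, 6] (all sums mod 13).
  S_0 = Σ v_i r_i = 10·2 + 10·12 + 10·6 + 12·7 + 10·6 = 344 ≡ 6.
  S_1 = Σ v_i α_i r_i = 10·9·2 + 10·12·12 + 10·5·6 + 12·4·7 + 10·3·6 = 2436 ≡ 5.
  α_i^2 mod 13 = [3, 1, 12, 3, 9].
  S_2 = Σ v_i α_i^2 r_i = 10·3·2 + 10·1·12 + 10·12·6 + 12·3·7 + 10·9·6 = 1692 ≡ 2.
  S = (6, 5, 2) ≠ 0, so r is not a codeword (an error is present).
Step 3: locate the error. For a single error e at position i, S_ℓ = v_i·e·α_i^ℓ, so α_err = S_1/S_0.
  S_0^{−1} = 6^{−1} = 11 (mod 13), so α_err = 5·11 = 55 ≡ 3 = α_5. Error position i = 5.
  Consistency check: S_2/S_1 = 2·8 = 16 ≡ 3 = α_err ✓ (single-error assumption holds).
Step 4: error magnitude e = S_0/v_5 = S_0·∏_{j≠5}(α_5 − α_j) = 6·4 = 24 ≡ 11 (mod 13).
Step 5: correct position 5: c_5 = r_5 − e = 6 − 11 ≡ 8 (mod 13). Hence c = [2, 12, 6, 7, 8].
  Check: interpolating c through the α_i gives m(x) = 11 + 12·x (degree < 2) with m(α_i) = c_i for every i, so c is indeed a codeword.


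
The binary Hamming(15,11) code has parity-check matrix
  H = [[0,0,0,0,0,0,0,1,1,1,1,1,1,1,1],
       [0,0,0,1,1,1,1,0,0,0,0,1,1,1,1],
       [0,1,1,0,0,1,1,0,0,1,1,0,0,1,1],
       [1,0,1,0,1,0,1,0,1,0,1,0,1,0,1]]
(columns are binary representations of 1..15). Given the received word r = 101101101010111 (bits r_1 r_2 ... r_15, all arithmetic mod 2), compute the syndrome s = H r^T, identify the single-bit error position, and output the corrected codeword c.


s = (1, 0, 0, 1)^T, error position = 9, corrected codeword c = 101101100010111

Compute s = H r^T mod 2 one row at a time:
  s_1 = 0 + 1 + 0 + 1 + 0 + 1 + 1 + 1 = 5 ≡ 1 (mod 2).
  s_2 = 1 + 0 + 1 + 1 + 0 + 1 + 1 + 1 = 6 ≡ 0 (mod 2).
  s_3 = 0 + 1 + 1 + 1 + 0 + 1 + 1 + 1 = 6 ≡ 0 (mod 2).
  s_4 = 1 + 1 + 0 + 1 + 1 + 1 + 1 + 1 = 7 ≡ 1 (mod 2).
s = (1, 0, 0, 1)^T — this equals column 9 of H (binary 1001), so error is at position 9.
Correct: flip bit 9 of r = 101101101010111 to get c = 101101100010111.


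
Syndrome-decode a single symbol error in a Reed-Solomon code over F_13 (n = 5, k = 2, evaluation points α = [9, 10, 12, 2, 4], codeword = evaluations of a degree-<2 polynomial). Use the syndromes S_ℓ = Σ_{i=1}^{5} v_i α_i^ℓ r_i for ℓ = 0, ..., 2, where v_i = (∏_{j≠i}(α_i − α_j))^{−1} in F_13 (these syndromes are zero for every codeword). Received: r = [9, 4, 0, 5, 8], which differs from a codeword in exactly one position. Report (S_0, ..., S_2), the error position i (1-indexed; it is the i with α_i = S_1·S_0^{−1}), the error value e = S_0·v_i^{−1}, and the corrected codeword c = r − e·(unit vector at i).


S = (7, 6, 7), error at position 3, error magnitude e = 6, c = [9, 4, 7, 5, 8].

Step 1: column multipliers v_i = (∏_{j≠i}(α_i − α_j))^{−1} mod 13.
  i = 1 (α = 9): (9−10)(9−12)(9−2)(9−4) = (−1)·(−3)·7·5 = 105 ≡ 1, so v_1 = 1^{−1} = 1 (mod 13).
  i = 2 (α = 10): (10−9)(10−12)(10−2)(10−4) = 1·(−2)·8·6 = −96 ≡ 8, so v_2 = 8^{−1} = 5 (mod 13).
  i = 3 (α = 12): (12−9)(12−10)(12−2)(12−4) = 3·2·10·8 = 480 ≡ 12, so v_3 = 12^{−1} = 12 (mod 13).
  i = 4 (α = 2): (2−9)(2−10)(2−12)(2−4) = (−7)·(−8)·(−10)·(−2) = 1120 ≡ 2, so v_4 = 2^{−1} = 7 (mod 13).
  i = 5 (α = 4): (4−9)(4−10)(4−12)(4−2) = (−5)·(−6)·(−8)·2 = −480 ≡ 1, so v_5 = 1^{−1} = 1 (mod 13).
  v = [1, 5, 12, 7, 1].
Step 2: syndromes of r = [9, 4, 0, 5, 8] (all sums mod 13).
  S_0 = Σ v_i r_i = 1·9 + 5·4 + 12·0 + 7·5 + 1·8 = 72 ≡ 7.
  S_1 = Σ v_i α_i r_i = 1·9·9 + 5·10·4 + 12·12·0 + 7·2·5 + 1·4·8 = 383 ≡ 6.
  α_i^2 mod 13 = [3, 9, 1, 4, 3].
  S_2 = Σ v_i α_i^2 r_i = 1·3·9 + 5·9·4 + 12·1·0 + 7·4·5 + 1·3·8 = 371 ≡ 7.
  S = (7, 6, 7) ≠ 0, so r is not a codeword (an error is present).
Step 3: locate the error. For a single error e at position i, S_ℓ = v_i·e·α_i^ℓ, so α_err = S_1/S_0.
  S_0^{−1} = 7^{−1} = 2 (mod 13), so α_err = 6·2 = 12 ≡ 12 = α_3. Error position i = 3.
  Consistency check: S_2/S_1 = 7·11 = 77 ≡ 12 = α_err ✓ (single-error assumption holds).
Step 4: error magnitude e = S_0/v_3 = S_0·∏_{j≠3}(α_3 − α_j) = 7·12 = 84 ≡ 6 (mod 13).
Step 5: correct position 3: c_3 = r_3 − e = 0 − 6 ≡ 7 (mod 13). Hence c = [9, 4, 7, 5, 8].
  Check: interpolating c through the α_i gives m(x) = 2 + 8·x (degree < 2) with m(α_i) = c_i for every i, so c is indeed a codeword.


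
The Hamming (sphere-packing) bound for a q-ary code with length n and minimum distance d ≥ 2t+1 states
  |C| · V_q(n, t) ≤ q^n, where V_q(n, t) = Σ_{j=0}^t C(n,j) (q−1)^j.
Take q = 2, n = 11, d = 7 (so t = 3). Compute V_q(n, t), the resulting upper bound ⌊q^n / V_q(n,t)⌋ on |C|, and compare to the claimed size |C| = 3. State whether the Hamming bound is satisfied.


V_q(n, t) = 232, q^n = 2048, Hamming bound = 8, |C| = 3 ≤ bound (satisfied).

Step 1: Compute V_q(n, t) = Σ_{j=0}^3 C(n, j) (q−1)^j.
  j = 0: C(11,0)·(1)^0 = 1·1 = 1.
  j = 1: C(11,1)·(1)^1 = 11·1 = 11.
  j = 2: C(11,2)·(1)^2 = 55·1 = 55.
  j = 3: C(11,3)·(1)^3 = 165·1 = 165.
  V_q(n, t) = 1 + 11 + 55 + 165 = 232.
Step 2: q^n = 2^11 = 2048.
Step 3: Hamming bound ⌊q^n / V_q(n,t)⌋ = ⌊2048/232⌋ = 8.
Step 4: Compare |C| = 3 to 8: satisfied.
The claimed |C| lies below the Hamming bound.


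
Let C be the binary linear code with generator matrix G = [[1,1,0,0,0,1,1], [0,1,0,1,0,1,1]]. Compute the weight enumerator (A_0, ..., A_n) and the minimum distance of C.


Weight distribution: A_0 = 1, A_2 = 1, A_4 = 2. Minimum distance d = 2.

Enumerate all 2^2 = 4 messages m ∈ F_2^2.
For each, compute codeword c = mG in F_2^7, then tally its weight.
  m = 00 → c = 0000000, weight = 0.
  m = 10 → c = 1100011, weight = 4.
  m = 01 → c = 0101011, weight = 4.
  m = 11 → c = 1001000, weight = 2.
Tally weights:
  weight 0: 1 codewords.
  weight 2: 1 codewords.
  weight 4: 2 codewords.
Minimum distance d = smallest w > 0 with A_w > 0 = 2.
Sanity: Σ A_w = 4 = 2^2 = 4 ✓.


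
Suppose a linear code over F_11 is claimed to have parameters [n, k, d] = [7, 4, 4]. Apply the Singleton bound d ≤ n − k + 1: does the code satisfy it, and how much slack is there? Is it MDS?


Singleton RHS = n − k + 1 = 4, slack = 0, bound satisfied, MDS.

Singleton bound: d ≤ n − k + 1.
Here n = 7, k = 4, so n − k + 1 = 4.
Given d = 4, check d ≤ 4: YES.
Slack = (n − k + 1) − d = 0.
The code is MDS (slack = 0).
Description: the claimed parameters are [7, 4, 4]_11; such a code would be MDS (meets Singleton bound).


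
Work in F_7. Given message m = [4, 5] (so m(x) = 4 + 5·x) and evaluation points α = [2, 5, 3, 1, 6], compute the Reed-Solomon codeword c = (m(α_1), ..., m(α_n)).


c = [0, 1, 5, 2, 6]

Message polynomial: m(x) = 4 + 5·x (mod 7).
For each evaluation point α_i, compute m(α_i) mod 7:
  α_1 = 2: Horner steps 5 → 0, so m(2) = 0.
  α_2 = 5: Horner steps 5 → 1, so m(5) = 1.
  α_3 = 3: Horner steps 5 → 5, so m(3) = 5.
  α_4 = 1: Horner steps 5 → 2, so m(1) = 2.
  α_5 = 6: Horner steps 5 → 6, so m(6) = 6.
Codeword c = [0, 1, 5, 2, 6] ∈ F_7^5.


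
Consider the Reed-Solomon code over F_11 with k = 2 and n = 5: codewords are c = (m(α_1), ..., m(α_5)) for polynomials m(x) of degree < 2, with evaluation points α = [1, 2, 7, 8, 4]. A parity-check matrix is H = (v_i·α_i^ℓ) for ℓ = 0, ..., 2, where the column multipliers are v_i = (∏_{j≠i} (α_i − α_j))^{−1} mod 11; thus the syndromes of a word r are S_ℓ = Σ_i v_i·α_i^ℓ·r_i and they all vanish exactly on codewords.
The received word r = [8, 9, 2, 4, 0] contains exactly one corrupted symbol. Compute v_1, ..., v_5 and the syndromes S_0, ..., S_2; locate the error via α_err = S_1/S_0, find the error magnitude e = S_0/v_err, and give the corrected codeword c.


S = (6, 9, 8), error at position 3, error magnitude e = 10, c = [8, 9, 3, 4, 0].

Step 1: column multipliers v_i = (∏_{j≠i}(α_i − α_j))^{−1} mod 11.
  i = 1 (α = 1): (1−2)(1−7)(1−8)(1−4) = (−1)·(−6)·(−7)·(−3) = 126 ≡ 5, so v_1 = 5^{−1} = 9 (mod 11).
  i = 2 (α = 2): (2−1)(2−7)(2−8)(2−4) = 1·(−5)·(−6)·(−2) = −60 ≡ 6, so v_2 = 6^{−1} = 2 (mod 11).
  i = 3 (α = 7): (7−1)(7−2)(7−8)(7−4) = 6·5·(−1)·3 = −90 ≡ 9, so v_3 = 9^{−1} = 5 (mod 11).
  i = 4 (α = 8): (8−1)(8−2)(8−7)(8−4) = 7·6·1·4 = 168 ≡ 3, so v_4 = 3^{−1} = 4 (mod 11).
  i = 5 (α = 4): (4−1)(4−2)(4−7)(4−8) = 3·2·(−3)·(−4) = 72 ≡ 6, so v_5 = 6^{−1} = 2 (mod 11).
  v = [9, 2, 5, 4, 2].
Step 2: syndromes of r = [8, 9, 2, 4, 0] (all sums mod 11).
  S_0 = Σ v_i r_i = 9·8 + 2·9 + 5·2 + 4·4 + 2·0 = 116 ≡ 6.
  S_1 = Σ v_i α_i r_i = 9·1·8 + 2·2·9 + 5·7·2 + 4·8·4 + 2·4·0 = 306 ≡ 9.
  α_i^2 mod 11 = [1, 4, 5, 9, 5].
  S_2 = Σ v_i α_i^2 r_i = 9·1·8 + 2·4·9 + 5·5·2 + 4·9·4 + 2·5·0 = 338 ≡ 8.
  S = (6, 9, 8) ≠ 0, so r is not a codeword (an error is present).
Step 3: locate the error. For a single error e at position i, S_ℓ = v_i·e·α_i^ℓ, so α_err = S_1/S_0.
  S_0^{−1} = 6^{−1} = 2 (mod 11), so α_err = 9·2 = 18 ≡ 7 = α_3. Error position i = 3.
  Consistency check: S_2/S_1 = 8·5 = 40 ≡ 7 = α_err ✓ (single-error assumption holds).
Step 4: error magnitude e = S_0/v_3 = S_0·∏_{j≠3}(α_3 − α_j) = 6·9 = 54 ≡ 10 (mod 11).
Step 5: correct position 3: c_3 = r_3 − e = 2 − 10 ≡ 3 (mod 11). Hence c = [8, 9, 3, 4, 0].
  Check: interpolating c through the α_i gives m(x) = 7 + 1·x (degree < 2) with m(α_i) = c_i for every i, so c is indeed a codeword.


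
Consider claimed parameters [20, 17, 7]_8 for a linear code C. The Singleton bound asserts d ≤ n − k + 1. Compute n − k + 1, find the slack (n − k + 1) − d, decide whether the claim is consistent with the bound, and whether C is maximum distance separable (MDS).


Singleton RHS = n − k + 1 = 4, slack = -3, bound violated (no such code; not MDS).

Singleton bound: d ≤ n − k + 1.
Here n = 20, k = 17, so n − k + 1 = 4.
Given d = 7, check d ≤ 4: NO.
Slack = (n − k + 1) − d = -3.
The slack is negative: d = 7 exceeds n − k + 1 = 4 by 3, so the Singleton bound is violated and no linear [20, 17, 7]_8 code can exist. In particular it is not MDS (MDS requires d = n − k + 1 exactly).
Description: the claimed parameters are [20, 17, 7]_8; such a code would be impossible (violates the Singleton bound).


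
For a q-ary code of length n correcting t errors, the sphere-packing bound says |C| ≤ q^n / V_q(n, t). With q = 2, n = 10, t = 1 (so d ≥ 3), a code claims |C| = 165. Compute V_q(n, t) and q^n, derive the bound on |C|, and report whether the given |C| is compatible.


V_q(n, t) = 11, q^n = 1024, Hamming bound = 93, |C| = 165 > bound (violated).

Step 1: Compute V_q(n, t) = Σ_{j=0}^1 C(n, j) (q−1)^j.
  j = 0: C(10,0)·(1)^0 = 1·1 = 1.
  j = 1: C(10,1)·(1)^1 = 10·1 = 10.
  V_q(n, t) = 1 + 10 = 11.
Step 2: q^n = 2^10 = 1024.
Step 3: Hamming bound ⌊q^n / V_q(n,t)⌋ = ⌊1024/11⌋ = 93.
Step 4: Compare |C| = 165 to 93: violated.
The claimed |C| lies above the Hamming bound, so no 2-ary code of length 10 with d ≥ 3 can have 165 codewords.


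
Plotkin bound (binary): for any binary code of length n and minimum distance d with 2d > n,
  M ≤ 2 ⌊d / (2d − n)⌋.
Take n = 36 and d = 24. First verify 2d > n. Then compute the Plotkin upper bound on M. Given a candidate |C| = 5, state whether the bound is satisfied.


Plotkin bound M ≤ 4; given |C| = 5 > bound (violated).

Check applicability: 2d = 48, n = 36.
2d − n = 12 > 0, so Plotkin applies.
Compute d/(2d−n) = 24/12 ≈ 2.0000.
⌊d/(2d−n)⌋ = 2.
Plotkin bound: M ≤ 2·2 = 4.
Given |C| = 5, check: VIOLATED.
This |C| is above the Plotkin bound, so no binary code with n = 36, d = 24 and 5 codewords exists.


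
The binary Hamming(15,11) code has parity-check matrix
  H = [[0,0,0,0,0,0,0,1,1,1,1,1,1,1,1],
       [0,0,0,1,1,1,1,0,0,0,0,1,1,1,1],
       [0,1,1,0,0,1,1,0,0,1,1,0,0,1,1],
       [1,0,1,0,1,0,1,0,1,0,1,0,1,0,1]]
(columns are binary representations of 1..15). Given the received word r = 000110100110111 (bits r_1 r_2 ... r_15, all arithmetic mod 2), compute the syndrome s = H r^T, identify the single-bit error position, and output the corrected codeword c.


s = (1, 0, 1, 1)^T, error position = 11, corrected codeword c = 000110100100111

Compute s = H r^T mod 2 one row at a time:
  s_1 = 0 + 0 + 1 + 1 + 0 + 1 + 1 + 1 = 5 ≡ 1 (mod 2).
  s_2 = 1 + 1 + 0 + 1 + 0 + 1 + 1 + 1 = 6 ≡ 0 (mod 2).
  s_3 = 0 + 0 + 0 + 1 + 1 + 1 + 1 + 1 = 5 ≡ 1 (mod 2).
  s_4 = 0 + 0 + 1 + 1 + 0 + 1 + 1 + 1 = 5 ≡ 1 (mod 2).
s = (1, 0, 1, 1)^T — this equals column 11 of H (binary 1011), so error is at position 11.
Correct: flip bit 11 of r = 000110100110111 to get c = 000110100100111.


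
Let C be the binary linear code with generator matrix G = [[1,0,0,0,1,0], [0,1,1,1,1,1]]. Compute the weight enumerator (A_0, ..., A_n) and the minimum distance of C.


Weight distribution: A_0 = 1, A_2 = 1, A_5 = 2. Minimum distance d = 2.

Enumerate all 2^2 = 4 messages m ∈ F_2^2.
For each, compute codeword c = mG in F_2^6, then tally its weight.
  m = 00 → c = 000000, weight = 0.
  m = 10 → c = 100010, weight = 2.
  m = 01 → c = 011111, weight = 5.
  m = 11 → c = 111101, weight = 5.
Tally weights:
  weight 0: 1 codewords.
  weight 2: 1 codewords.
  weight 5: 2 codewords.
Minimum distance d = smallest w > 0 with A_w > 0 = 2.
Sanity: Σ A_w = 4 = 2^2 = 4 ✓.


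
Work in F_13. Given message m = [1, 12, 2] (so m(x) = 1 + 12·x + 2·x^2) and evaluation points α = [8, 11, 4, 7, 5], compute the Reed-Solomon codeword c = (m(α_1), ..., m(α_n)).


c = [4, 11, 3, 1, 7]

Message polynomial: m(x) = 1 + 12·x + 2·x^2 (mod 13).
For each evaluation point α_i, compute m(α_i) mod 13:
  α_1 = 8: Horner steps 2 → 2 → 4, so m(8) = 4.
  α_2 = 11: Horner steps 2 → 8 → 11, so m(11) = 11.
  α_3 = 4: Horner steps 2 → 7 → 3, so m(4) = 3.
  α_4 = 7: Horner steps 2 → 0 → 1, so m(7) = 1.
  α_5 = 5: Horner steps 2 → 9 → 7, so m(5) = 7.
Codeword c = [4, 11, 3, 1, 7] ∈ F_13^5.


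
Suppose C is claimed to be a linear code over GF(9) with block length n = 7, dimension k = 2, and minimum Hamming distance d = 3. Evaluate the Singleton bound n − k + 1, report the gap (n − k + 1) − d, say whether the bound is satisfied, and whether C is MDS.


Singleton RHS = n − k + 1 = 6, slack = 3, bound satisfied, not MDS.

Singleton bound: d ≤ n − k + 1.
Here n = 7, k = 2, so n − k + 1 = 6.
Given d = 3, check d ≤ 6: YES.
Slack = (n − k + 1) − d = 3.
The code is NOT MDS (slack = 3 > 0).
Description: the claimed parameters are [7, 2, 3]_9; such a code would be non-MDS.


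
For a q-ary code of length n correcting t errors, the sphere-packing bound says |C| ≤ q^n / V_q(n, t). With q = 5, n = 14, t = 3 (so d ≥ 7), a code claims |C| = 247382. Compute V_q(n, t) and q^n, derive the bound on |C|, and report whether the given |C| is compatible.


V_q(n, t) = 24809, q^n = 6103515625, Hamming bound = 246020, |C| = 247382 > bound (violated).

Step 1: Compute V_q(n, t) = Σ_{j=0}^3 C(n, j) (q−1)^j.
  j = 0: C(14,0)·(4)^0 = 1·1 = 1.
  j = 1: C(14,1)·(4)^1 = 14·4 = 56.
  j = 2: C(14,2)·(4)^2 = 91·16 = 1456.
  j = 3: C(14,3)·(4)^3 = 364·64 = 23296.
  V_q(n, t) = 1 + 56 + 1456 + 23296 = 24809.
Step 2: q^n = 5^14 = 6103515625.
Step 3: Hamming bound ⌊q^n / V_q(n,t)⌋ = ⌊6103515625/24809⌋ = 246020.
Step 4: Compare |C| = 247382 to 246020: violated.
The claimed |C| lies above the Hamming bound, so no 5-ary code of length 14 with d ≥ 7 can have 247382 codewords.


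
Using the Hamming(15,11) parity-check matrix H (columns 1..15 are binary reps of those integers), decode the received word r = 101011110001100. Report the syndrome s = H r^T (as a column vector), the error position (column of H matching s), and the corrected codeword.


s = (1, 1, 1, 1)^T, error position = 15, corrected codeword c = 101011110001101

Compute s = H r^T mod 2 one row at a time:
  s_1 = 1 + 0 + 0 + 0 + 1 + 1 + 0 + 0 = 3 ≡ 1 (mod 2).
  s_2 = 0 + 1 + 1 + 1 + 1 + 1 + 0 + 0 = 5 ≡ 1 (mod 2).
  s_3 = 0 + 1 + 1 + 1 + 0 + 0 + 0 + 0 = 3 ≡ 1 (mod 2).
  s_4 = 1 + 1 + 1 + 1 + 0 + 0 + 1 + 0 = 5 ≡ 1 (mod 2).
s = (1, 1, 1, 1)^T — this equals column 15 of H (binary 1111), so error is at position 15.
Correct: flip bit 15 of r = 101011110001100 to get c = 101011110001101.


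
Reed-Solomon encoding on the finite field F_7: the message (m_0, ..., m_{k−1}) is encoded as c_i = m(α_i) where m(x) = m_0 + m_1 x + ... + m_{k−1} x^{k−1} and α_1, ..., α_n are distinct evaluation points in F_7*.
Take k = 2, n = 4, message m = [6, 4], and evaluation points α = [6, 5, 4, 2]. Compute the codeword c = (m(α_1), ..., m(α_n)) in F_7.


c = [2, 5, 1, 0]

Message polynomial: m(x) = 6 + 4·x (mod 7).
For each evaluation point α_i, compute m(α_i) mod 7:
  α_1 = 6: Horner steps 4 → 2, so m(6) = 2.
  α_2 = 5: Horner steps 4 → 5, so m(5) = 5.
  α_3 = 4: Horner steps 4 → 1, so m(4) = 1.
  α_4 = 2: Horner steps 4 → 0, so m(2) = 0.
Codeword c = [2, 5, 1, 0] ∈ F_7^4.


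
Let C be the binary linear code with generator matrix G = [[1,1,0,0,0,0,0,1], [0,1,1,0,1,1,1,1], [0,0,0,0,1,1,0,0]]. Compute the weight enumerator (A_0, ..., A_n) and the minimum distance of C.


Weight distribution: A_0 = 1, A_2 = 1, A_3 = 2, A_4 = 1, A_5 = 2, A_6 = 1. Minimum distance d = 2.

Enumerate all 2^3 = 8 messages m ∈ F_2^3.
For each, compute codeword c = mG in F_2^8, then tally its weight.
  m = 000 → c = 00000000, weight = 0.
  m = 100 → c = 11000001, weight = 3.
  m = 010 → c = 01101111, weight = 6.
  m = 110 → c = 10101110, weight = 5.
  m = 001 → c = 00001100, weight = 2.
  m = 101 → c = 11001101, weight = 5.
  m = 011 → c = 01100011, weight = 4.
  m = 111 → c = 10100010, weight = 3.
Tally weights:
  weight 0: 1 codewords.
  weight 2: 1 codewords.
  weight 3: 2 codewords.
  weight 4: 1 codewords.
  weight 5: 2 codewords.
  weight 6: 1 codewords.
Minimum distance d = smallest w > 0 with A_w > 0 = 2.
Sanity: Σ A_w = 8 = 2^3 = 8 ✓.


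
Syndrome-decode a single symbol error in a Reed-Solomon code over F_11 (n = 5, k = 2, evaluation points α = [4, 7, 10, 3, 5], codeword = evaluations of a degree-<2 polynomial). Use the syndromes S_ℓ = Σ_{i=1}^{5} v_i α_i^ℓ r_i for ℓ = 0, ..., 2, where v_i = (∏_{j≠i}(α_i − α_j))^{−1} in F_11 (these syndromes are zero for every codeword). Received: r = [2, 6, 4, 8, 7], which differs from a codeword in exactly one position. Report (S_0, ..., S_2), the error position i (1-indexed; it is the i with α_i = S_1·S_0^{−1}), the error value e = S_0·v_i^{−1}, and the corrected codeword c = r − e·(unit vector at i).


S = (9, 2, 9), error at position 3, error magnitude e = 5, c = [2, 6, 10, 8, 7].

Step 1: column multipliers v_i = (∏_{j≠i}(α_i − α_j))^{−1} mod 11.
  i = 1 (α = 4): (4−7)(4−10)(4−3)(4−5) = (−3)·(−6)·1·(−1) = −18 ≡ 4, so v_1 = 4^{−1} = 3 (mod 11).
  i = 2 (α = 7): (7−4)(7−10)(7−3)(7−5) = 3·(−3)·4·2 = −72 ≡ 5, so v_2 = 5^{−1} = 9 (mod 11).
  i = 3 (α = 10): (10−4)(10−7)(10−3)(10−5) = 6·3·7·5 = 630 ≡ 3, so v_3 = 3^{−1} = 4 (mod 11).
  i = 4 (α = 3): (3−4)(3−7)(3−10)(3−5) = (−1)·(−4)·(−7)·(−2) = 56 ≡ 1, so v_4 = 1^{−1} = 1 (mod 11).
  i = 5 (α = 5): (5−4)(5−7)(5−10)(5−3) = 1·(−2)·(−5)·2 = 20 ≡ 9, so v_5 = 9^{−1} = 5 (mod 11).
  v = [3, 9, 4, 1, 5].
Step 2: syndromes of r = [2, 6, 4, 8, 7] (all sums mod 11).
  S_0 = Σ v_i r_i = 3·2 + 9·6 + 4·4 + 1·8 + 5·7 = 119 ≡ 9.
  S_1 = Σ v_i α_i r_i = 3·4·2 + 9·7·6 + 4·10·4 + 1·3·8 + 5·5·7 = 761 ≡ 2.
  α_i^2 mod 11 = [5, 5, 1, 9, 3].
  S_2 = Σ v_i α_i^2 r_i = 3·5·2 + 9·5·6 + 4·1·4 + 1·9·8 + 5·3·7 = 493 ≡ 9.
  S = (9, 2, 9) ≠ 0, so r is not a codeword (an error is present).
Step 3: locate the error. For a single error e at position i, S_ℓ = v_i·e·α_i^ℓ, so α_err = S_1/S_0.
  S_0^{−1} = 9^{−1} = 5 (mod 11), so α_err = 2·5 = 10 ≡ 10 = α_3. Error position i = 3.
  Consistency check: S_2/S_1 = 9·6 = 54 ≡ 10 = α_err ✓ (single-error assumption holds).
Step 4: error magnitude e = S_0/v_3 = S_0·∏_{j≠3}(α_3 − α_j) = 9·3 = 27 ≡ 5 (mod 11).
Step 5: correct position 3: c_3 = r_3 − e = 4 − 5 ≡ 10 (mod 11). Hence c = [2, 6, 10, 8, 7].
  Check: interpolating c through the α_i gives m(x) = 4 + 5·x (degree < 2) with m(α_i) = c_i for every i, so c is indeed a codeword.
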